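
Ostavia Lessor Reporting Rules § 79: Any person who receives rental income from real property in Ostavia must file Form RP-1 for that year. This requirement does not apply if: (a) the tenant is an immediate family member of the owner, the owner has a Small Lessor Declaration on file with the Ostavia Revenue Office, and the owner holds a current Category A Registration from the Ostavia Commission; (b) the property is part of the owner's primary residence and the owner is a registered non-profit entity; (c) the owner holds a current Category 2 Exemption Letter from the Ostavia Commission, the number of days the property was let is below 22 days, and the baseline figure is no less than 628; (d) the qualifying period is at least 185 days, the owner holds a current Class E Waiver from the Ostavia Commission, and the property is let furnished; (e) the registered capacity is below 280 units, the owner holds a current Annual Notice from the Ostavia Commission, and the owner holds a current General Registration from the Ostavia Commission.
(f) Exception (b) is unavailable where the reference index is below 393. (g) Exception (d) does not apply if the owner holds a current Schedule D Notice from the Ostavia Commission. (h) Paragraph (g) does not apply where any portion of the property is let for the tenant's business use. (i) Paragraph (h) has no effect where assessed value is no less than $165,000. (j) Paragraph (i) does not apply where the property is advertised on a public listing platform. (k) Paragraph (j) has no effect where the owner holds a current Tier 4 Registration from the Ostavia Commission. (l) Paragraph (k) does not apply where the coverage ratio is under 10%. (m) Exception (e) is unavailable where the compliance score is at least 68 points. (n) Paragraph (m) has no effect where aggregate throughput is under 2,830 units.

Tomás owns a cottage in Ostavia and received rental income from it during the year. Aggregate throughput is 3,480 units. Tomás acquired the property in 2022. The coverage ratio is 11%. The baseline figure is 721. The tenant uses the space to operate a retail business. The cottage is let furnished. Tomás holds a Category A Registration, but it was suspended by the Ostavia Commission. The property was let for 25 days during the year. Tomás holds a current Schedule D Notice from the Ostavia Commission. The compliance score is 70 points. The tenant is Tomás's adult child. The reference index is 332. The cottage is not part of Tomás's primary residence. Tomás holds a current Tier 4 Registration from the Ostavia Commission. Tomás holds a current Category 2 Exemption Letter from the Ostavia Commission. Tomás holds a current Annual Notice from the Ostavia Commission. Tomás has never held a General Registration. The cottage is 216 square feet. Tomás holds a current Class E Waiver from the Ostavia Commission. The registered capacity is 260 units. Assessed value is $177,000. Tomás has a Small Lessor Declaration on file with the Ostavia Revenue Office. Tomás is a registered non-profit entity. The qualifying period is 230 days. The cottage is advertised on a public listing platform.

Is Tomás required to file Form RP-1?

Exception (a) requires that the owner holds a current Category A Registration from the Ostavia Commission; but there is no Category A Registration in force, so (a) is unavailable.
Exception (b) fails — the cottage is not part of the primary residence.
Exception (c) does not apply: the number of days the property was let is 25 days, not below 22 days.
Exception (d) is satisfied on its face — the qualifying period is 230 days, meeting the 185 days threshold; a current Class E Waiver is held; the property is let furnished. Turning to paragraphs (g)–(l): (g) is engaged — a current Schedule D Notice is held. (h) would limit (g) — the space is let for business use — but (i) sets (h) aside: (i) operates against (h): assessed value is $177,000, meeting the $165,000 threshold. (j) is engaged (the property is publicly advertised), but is set aside by (k): (k) applies — a current Tier 4 Registration is held. (l) does not operate here (the coverage ratio is 11%, not under 10%), so (k) stands. So (d) is unavailable.
Exception (e) does not apply: there is no General Registration in force.
None of the exceptions is available; § 79 applies in full.

Yes — Tomás must file Form RP-1.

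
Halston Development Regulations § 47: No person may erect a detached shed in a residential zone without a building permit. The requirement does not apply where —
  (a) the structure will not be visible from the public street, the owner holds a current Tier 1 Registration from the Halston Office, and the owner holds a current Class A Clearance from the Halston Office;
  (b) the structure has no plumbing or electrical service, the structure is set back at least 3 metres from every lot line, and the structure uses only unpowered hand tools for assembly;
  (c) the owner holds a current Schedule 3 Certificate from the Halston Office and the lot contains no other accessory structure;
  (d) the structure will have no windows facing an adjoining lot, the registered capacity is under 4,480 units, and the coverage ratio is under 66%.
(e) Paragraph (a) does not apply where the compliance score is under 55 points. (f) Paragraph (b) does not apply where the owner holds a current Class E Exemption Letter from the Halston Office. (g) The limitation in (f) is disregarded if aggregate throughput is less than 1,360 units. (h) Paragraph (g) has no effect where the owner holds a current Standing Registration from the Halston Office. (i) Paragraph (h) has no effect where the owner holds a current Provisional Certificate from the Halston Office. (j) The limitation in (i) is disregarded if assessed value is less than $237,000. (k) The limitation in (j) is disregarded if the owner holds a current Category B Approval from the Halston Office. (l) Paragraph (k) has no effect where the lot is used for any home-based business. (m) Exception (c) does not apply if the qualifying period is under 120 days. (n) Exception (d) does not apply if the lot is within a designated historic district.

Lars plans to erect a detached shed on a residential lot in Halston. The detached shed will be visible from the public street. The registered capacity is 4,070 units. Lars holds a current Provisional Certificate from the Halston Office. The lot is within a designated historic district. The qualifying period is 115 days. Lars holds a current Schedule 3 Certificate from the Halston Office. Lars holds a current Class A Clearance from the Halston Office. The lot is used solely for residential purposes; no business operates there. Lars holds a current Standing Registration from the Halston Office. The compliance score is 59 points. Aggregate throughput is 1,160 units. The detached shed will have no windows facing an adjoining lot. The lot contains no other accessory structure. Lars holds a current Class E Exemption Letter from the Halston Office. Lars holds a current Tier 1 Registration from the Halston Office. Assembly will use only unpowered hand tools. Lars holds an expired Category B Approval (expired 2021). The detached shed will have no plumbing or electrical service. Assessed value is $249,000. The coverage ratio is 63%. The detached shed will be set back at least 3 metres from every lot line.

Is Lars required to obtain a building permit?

Exception (a) requires that the structure will not be visible from the public street; but the structure will be visible from the street, so (a) is unavailable.
Exception (b) is satisfied on its face — there is no plumbing or electrical service; the setback is at least 3 m on every side; assembly uses only hand tools. As to paragraphs (f)–(l): (f) would limit (b) — a current Class E Exemption Letter is held — but (g) sets (f) aside: (g) operates against (f): aggregate throughput is 1,160 units, less than the 1,360 units limit. (h) would limit (g) — a current Standing Registration is held — but (i) sets (h) aside: (i) is engaged — a current Provisional Certificate is held. (j) does not operate here (assessed value is $249,000, not less than $237,000), so (i) stands. Exception (b) stands.
Exception (c): a current Schedule 3 Certificate is held; the lot has no other accessory structure — every condition holds. Turning to paragraph (m): (m) operates against (c): the qualifying period is 115 days, under the 120 days limit. (c) is therefore removed.
Exception (d) is satisfied on its face — no windows face an adjoining lot; the registered capacity is 4,070 units, under the 4,480 units limit; the coverage ratio is 63%, under the 66% limit. However, paragraph (n) must be considered: (n) operates against (d): the lot is in a historic district. So (d) is unavailable.

No — exception (b) applies; Lars does not need a building permit.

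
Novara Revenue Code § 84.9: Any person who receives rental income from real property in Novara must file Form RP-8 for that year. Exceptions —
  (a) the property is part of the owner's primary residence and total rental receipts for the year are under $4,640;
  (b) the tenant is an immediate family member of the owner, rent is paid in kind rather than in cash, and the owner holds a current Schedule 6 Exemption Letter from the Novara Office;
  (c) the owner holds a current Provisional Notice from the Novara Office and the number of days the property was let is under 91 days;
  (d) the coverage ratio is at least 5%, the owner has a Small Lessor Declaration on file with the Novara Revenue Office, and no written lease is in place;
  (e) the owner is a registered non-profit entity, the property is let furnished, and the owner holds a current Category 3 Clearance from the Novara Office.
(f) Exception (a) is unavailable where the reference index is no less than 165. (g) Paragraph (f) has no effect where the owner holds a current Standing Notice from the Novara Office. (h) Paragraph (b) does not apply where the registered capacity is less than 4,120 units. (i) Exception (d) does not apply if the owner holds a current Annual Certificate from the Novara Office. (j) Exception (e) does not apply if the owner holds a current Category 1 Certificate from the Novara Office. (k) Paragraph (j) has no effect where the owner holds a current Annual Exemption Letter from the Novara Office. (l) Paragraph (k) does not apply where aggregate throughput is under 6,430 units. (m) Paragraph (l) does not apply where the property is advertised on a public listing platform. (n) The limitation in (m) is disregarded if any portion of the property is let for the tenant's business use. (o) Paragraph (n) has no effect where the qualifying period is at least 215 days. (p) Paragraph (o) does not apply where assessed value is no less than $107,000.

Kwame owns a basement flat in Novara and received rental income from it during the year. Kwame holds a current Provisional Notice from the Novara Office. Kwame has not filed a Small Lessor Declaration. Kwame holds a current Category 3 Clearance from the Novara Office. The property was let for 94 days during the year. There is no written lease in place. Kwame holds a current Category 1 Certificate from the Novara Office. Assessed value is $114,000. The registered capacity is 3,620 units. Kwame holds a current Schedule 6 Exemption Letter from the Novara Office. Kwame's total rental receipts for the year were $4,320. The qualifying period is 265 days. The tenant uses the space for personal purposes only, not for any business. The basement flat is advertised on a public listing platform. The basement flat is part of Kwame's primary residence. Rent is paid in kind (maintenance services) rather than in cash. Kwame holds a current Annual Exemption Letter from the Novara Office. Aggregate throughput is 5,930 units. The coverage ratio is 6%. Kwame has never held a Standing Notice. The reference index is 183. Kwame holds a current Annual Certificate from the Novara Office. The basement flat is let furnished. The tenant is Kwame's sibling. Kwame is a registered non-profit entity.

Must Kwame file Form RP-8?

Exception (a) is satisfied on its face — the basement flat is part of the primary residence; total rental receipts for the year are $4,320, under the $4,640 limit. But applying paragraphs (f)–(g): (f) applies — the reference index is 183, meeting the 165 threshold. (g) is inapplicable (there is no Standing Notice in force), so (f) stands. So (a) is unavailable.
Exception (b): the tenant is an immediate family member; rent is paid in kind; a current Schedule 6 Exemption Letter is held — every condition holds. However, paragraph (h) must be considered: (h) is triggered — the registered capacity is 3,620 units, less than the 4,120 units limit. Exception (b) does not apply.
Exception (c) requires that the number of days the property was let is under 91 days; but the number of days the property was let is 94 days, not under 91 days, so (c) is unavailable.
Exception (d) fails — no Small Lessor Declaration is on file.
Exception (e): Kwame is a registered non-profit; the property is let furnished; a current Category 3 Clearance is held — every condition holds. Applying paragraphs (j)–(p): (j) would limit (e) — a current Category 1 Certificate is held — but (k) sets (j) aside: (k) operates against (j): a current Annual Exemption Letter is held. (l) is engaged (aggregate throughput is 5,930 units, under the 6,430 units limit), but is displaced by (m): (m) is triggered — the property is publicly advertised. (n), which would lift (m), is inapplicable — the space is used for personal purposes only. (e) remains available.

No — exception (e) applies; Kwame is not required to file Form RP-8.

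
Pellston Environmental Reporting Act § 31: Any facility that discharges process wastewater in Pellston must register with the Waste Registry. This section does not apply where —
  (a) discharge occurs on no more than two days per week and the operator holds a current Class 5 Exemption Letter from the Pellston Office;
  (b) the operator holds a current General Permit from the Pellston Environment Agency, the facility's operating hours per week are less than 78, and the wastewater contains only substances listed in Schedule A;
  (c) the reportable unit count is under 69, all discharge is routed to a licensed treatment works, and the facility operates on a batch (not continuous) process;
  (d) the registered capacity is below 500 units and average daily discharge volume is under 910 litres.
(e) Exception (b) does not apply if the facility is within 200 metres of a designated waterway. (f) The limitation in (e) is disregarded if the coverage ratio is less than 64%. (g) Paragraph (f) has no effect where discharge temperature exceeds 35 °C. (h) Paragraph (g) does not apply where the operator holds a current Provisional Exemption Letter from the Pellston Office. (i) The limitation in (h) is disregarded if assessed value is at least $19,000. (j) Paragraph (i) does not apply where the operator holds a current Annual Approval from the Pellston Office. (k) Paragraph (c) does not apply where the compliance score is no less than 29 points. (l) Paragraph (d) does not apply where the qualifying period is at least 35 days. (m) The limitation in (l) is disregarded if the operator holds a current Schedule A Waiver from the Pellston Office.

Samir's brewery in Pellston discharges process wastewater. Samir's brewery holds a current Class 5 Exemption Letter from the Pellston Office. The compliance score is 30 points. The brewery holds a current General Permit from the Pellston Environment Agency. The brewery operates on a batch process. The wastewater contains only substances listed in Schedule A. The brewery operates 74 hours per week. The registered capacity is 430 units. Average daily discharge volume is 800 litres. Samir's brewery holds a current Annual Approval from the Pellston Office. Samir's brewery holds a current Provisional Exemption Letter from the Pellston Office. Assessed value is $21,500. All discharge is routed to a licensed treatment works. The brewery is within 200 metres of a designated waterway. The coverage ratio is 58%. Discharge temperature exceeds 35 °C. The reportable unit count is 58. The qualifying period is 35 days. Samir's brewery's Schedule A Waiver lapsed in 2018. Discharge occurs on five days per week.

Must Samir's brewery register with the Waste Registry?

Exception (a) requires that discharge occurs on no more than two days per week; but discharge occurs on five days per week, so (a) is unavailable.
Exception (b)'s conditions are all satisfied: a current General Permit is held; the facility's operating hours per week are 74, less than the 78 limit; the wastewater is Schedule-A-only. Considering the limiting provisions: (e) would limit (b) — the brewery is within 200 m of a designated waterway — but (f) sets (e) aside: (f) operates against (e): the coverage ratio is 58%, less than the 64% limit. (g) applies (discharge temperature exceeds 35 °C), but is overridden by (h): (h) is triggered — a current Provisional Exemption Letter is held. (i) would limit (h) — assessed value is $21,500, meeting the $19,000 threshold — but (j) sets (i) aside: (j) operates against (i): a current Annual Approval is held. (b) remains available.
Exception (c)'s conditions are all satisfied: the reportable unit count is 58, under the 69 limit; discharge is routed to a licensed treatment works; the facility operates on a batch process. However, paragraph (k) must be considered: (k) applies — the compliance score is 30 points, meeting the 29 points threshold. Exception (c) does not apply.
Exception (d) is satisfied on its face — the registered capacity is 430 units, below the 500 units limit; average daily discharge volume is 800 litres, under the 910 litres limit. However, paragraphs (l)–(m) must be considered: (l) operates against (d): the qualifying period is 35 days, meeting the 35 days threshold. (m) is not triggered (the Schedule A Waiver is not current), so (l) stands. (d) is therefore removed.

No — exception (b) applies; Samir's brewery is not required to register with the Waste Registry.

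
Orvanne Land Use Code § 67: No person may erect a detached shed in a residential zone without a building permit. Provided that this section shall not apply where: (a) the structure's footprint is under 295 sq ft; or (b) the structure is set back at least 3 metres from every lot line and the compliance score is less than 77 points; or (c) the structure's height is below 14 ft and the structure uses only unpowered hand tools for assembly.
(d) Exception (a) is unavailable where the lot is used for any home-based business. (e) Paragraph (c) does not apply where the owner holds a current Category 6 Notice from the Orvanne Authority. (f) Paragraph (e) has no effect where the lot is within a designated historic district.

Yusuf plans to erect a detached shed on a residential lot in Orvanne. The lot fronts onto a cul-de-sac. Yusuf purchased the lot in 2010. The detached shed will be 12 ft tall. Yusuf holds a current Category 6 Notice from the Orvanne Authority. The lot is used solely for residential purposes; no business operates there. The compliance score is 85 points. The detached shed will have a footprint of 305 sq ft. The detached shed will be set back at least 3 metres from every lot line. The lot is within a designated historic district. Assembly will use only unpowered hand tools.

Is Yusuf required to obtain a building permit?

Exception (a) does not apply: the structure's footprint is 305 sq ft, not under 295 sq ft.
Exception (b) does not apply: the compliance score is 85 points, not less than 77 points.
Exception (c): the structure's height is 12 ft, below the 14 ft limit; assembly uses only hand tools — every condition holds. Under paragraphs (e)–(f): (e) is engaged (a current Category 6 Notice is held), but is itself disapplied by (f): (f) operates against (e): the lot is in a historic district. So (c) applies.

No — exception (c) applies; Yusuf does not need a building permit.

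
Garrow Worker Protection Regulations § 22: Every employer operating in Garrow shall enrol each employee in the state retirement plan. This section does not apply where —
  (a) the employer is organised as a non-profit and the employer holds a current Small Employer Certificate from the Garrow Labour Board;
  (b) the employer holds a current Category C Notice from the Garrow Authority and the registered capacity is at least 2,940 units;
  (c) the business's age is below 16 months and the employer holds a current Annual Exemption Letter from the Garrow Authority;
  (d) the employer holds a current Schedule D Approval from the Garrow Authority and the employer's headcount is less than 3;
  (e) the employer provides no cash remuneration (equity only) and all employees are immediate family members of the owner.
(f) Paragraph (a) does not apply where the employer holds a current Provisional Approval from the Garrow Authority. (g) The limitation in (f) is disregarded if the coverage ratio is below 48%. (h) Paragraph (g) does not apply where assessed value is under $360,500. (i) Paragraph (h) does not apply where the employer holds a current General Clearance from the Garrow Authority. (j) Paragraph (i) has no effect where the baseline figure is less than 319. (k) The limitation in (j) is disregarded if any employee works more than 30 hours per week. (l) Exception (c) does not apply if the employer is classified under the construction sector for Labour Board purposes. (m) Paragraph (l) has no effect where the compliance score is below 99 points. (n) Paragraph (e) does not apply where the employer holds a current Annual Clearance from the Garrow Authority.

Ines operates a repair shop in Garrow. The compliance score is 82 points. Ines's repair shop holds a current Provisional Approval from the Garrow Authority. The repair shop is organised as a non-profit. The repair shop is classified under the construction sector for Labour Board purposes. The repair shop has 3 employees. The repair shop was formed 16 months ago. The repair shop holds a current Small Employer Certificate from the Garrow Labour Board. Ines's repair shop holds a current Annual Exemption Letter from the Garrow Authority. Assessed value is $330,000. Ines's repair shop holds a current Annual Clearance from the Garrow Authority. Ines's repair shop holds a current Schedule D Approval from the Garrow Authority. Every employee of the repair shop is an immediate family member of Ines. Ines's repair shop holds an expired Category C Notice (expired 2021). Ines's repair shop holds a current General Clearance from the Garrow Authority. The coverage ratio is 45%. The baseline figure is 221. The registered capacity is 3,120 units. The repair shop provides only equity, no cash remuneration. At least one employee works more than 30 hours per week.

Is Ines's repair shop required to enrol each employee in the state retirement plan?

No — exception (a) applies; Ines's repair shop is not required to enrol each employee in the state retirement plan.

Exception (a)'s conditions are all satisfied: the employer is a non-profit; a current Small Employer Certificate is held. Applying paragraphs (f)–(k): (f) would limit (a) — a current Provisional Approval is held — but (g) sets (f) aside: (g) is triggered — the coverage ratio is 45%, below the 48% limit. (h) would limit (g) — assessed value is $330,000, under the $360,500 limit — but (i) sets (h) aside: (i) operates — a current General Clearance is held. (j) applies (the baseline figure is 221, less than the 319 limit), but is displaced by (k): (k) operates against (j): at least one employee exceeds 30 hours/week. (a) remains available.
Exception (b) requires that the employer holds a current Category C Notice from the Garrow Authority; but no current Category C Notice is held, so (b) is unavailable.
Exception (c) requires that the business's age is below 16 months; but the business's age is 16 months, not below 16 months, so (c) is unavailable.
Exception (d) fails — the employer's headcount is 3, not less than 3.
Exception (e) is satisfied on its face — remuneration is equity-only; every employee is an immediate family member. But applying paragraph (n): (n) applies — a current Annual Clearance is held. (e) is therefore removed.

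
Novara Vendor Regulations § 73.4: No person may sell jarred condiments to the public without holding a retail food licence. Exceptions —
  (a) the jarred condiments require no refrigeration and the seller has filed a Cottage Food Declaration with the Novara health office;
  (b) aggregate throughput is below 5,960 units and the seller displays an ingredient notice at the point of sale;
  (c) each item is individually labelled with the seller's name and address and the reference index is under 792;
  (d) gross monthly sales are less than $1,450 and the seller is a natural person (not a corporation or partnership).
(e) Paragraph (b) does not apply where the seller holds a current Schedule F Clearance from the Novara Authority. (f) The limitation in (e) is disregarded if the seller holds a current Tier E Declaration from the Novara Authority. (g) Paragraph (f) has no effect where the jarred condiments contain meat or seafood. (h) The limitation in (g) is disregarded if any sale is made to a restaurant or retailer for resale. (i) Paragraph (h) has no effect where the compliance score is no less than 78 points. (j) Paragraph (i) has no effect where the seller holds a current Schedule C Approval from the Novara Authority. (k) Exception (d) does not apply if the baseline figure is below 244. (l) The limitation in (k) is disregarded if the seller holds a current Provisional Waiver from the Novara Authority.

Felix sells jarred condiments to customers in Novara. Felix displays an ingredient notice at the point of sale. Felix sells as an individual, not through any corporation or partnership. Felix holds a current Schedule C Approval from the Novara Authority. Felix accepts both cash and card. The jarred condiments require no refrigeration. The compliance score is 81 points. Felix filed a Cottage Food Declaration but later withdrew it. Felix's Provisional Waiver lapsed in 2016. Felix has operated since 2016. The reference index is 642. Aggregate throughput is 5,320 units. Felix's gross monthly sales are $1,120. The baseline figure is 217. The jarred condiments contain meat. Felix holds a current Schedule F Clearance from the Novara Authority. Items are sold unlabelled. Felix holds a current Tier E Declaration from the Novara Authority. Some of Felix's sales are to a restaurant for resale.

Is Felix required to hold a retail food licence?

Exception (a) requires that the seller has filed a Cottage Food Declaration with the Novara health office; but the Cottage Food Declaration was withdrawn, so (a) is unavailable.
All of (b)'s requirements are met (aggregate throughput is 5,320 units, below the 5,960 units limit; an ingredient notice is displayed). Considering the limiting provisions: (e) operates (a current Schedule F Clearance is held), but is set aside by (f): (f) applies — a current Tier E Declaration is held. (g) would limit (f) — the jarred condiments contain meat — but (h) sets (g) aside: (h) operates against (g): some sales are to a restaurant for resale. (i) applies (the compliance score is 81 points, meeting the 78 points threshold), but is displaced by (j): (j) operates against (i): a current Schedule C Approval is held. Exception (b) stands.
Exception (c) requires that each item is individually labelled with the seller's name and address; but items are sold unlabelled, so (c) is unavailable.
All of (d)'s requirements are met (gross monthly sales are $1,120, less than the $1,450 limit; the seller is a natural person). But applying paragraphs (k)–(l): (k) operates — the baseline figure is 217, below the 244 limit. (l), which would lift (k), is not triggered — there is no Provisional Waiver in force. (d) is therefore removed.

No — exception (b) applies; Felix is not required to hold a retail food licence.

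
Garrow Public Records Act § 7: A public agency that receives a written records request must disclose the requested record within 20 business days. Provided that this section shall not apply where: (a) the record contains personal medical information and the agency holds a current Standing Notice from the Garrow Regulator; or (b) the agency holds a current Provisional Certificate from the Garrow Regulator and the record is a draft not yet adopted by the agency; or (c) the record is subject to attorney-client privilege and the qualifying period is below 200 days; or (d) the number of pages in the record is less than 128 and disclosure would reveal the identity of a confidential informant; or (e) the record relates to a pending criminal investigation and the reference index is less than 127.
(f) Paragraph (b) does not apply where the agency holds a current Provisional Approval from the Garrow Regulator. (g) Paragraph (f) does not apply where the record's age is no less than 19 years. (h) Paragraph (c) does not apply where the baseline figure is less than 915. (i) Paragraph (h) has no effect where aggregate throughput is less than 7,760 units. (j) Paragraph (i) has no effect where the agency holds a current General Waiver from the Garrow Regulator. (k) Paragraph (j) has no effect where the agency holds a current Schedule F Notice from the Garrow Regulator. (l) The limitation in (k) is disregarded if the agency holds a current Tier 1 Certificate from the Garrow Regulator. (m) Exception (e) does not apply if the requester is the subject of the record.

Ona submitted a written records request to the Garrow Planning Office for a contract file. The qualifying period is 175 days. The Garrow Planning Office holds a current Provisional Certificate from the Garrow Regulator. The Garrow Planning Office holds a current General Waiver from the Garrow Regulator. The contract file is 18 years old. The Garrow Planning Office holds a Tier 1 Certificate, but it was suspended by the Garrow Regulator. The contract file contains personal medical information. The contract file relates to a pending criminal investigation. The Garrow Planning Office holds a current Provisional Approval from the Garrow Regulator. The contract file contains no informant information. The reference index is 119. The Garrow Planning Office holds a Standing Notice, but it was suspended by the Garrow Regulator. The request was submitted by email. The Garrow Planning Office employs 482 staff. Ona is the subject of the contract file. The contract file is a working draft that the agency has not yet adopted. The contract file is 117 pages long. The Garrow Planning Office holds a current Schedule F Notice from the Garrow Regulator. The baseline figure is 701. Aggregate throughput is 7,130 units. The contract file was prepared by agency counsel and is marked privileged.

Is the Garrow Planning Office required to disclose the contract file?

No — exception (c) applies; the Garrow Planning Office is not required to disclose the contract file.

Exception (a) does not apply: no current Standing Notice is held.
Exception (b)'s conditions are all satisfied: a current Provisional Certificate is held; the contract file is an unadopted draft. But applying paragraphs (f)–(g): (f) operates against (b): a current Provisional Approval is held. (g), which would lift (f), is not engaged — the record's age is 18 years, short of 19 years. (b) is therefore removed.
Exception (c)'s conditions are all satisfied: the contract file is privileged; the qualifying period is 175 days, below the 200 days limit. Considering the limiting provisions: (h) is triggered (the baseline figure is 701, less than the 915 limit), but is itself disapplied by (i): (i) is engaged — aggregate throughput is 7,130 units, less than the 7,760 units limit. (j) is triggered (a current General Waiver is held), but is set aside by (k): (k) applies — a current Schedule F Notice is held. (l), which would lift (k), is not engaged — no current Tier 1 Certificate is held. (c) remains available.
Exception (d) fails — the contract file contains no informant information.
Exception (e)'s conditions are all satisfied: the contract file relates to a pending investigation; the reference index is 119, less than the 127 limit. Turning to paragraph (m): (m) applies — Ona is the subject of the contract file. So (e) is unavailable.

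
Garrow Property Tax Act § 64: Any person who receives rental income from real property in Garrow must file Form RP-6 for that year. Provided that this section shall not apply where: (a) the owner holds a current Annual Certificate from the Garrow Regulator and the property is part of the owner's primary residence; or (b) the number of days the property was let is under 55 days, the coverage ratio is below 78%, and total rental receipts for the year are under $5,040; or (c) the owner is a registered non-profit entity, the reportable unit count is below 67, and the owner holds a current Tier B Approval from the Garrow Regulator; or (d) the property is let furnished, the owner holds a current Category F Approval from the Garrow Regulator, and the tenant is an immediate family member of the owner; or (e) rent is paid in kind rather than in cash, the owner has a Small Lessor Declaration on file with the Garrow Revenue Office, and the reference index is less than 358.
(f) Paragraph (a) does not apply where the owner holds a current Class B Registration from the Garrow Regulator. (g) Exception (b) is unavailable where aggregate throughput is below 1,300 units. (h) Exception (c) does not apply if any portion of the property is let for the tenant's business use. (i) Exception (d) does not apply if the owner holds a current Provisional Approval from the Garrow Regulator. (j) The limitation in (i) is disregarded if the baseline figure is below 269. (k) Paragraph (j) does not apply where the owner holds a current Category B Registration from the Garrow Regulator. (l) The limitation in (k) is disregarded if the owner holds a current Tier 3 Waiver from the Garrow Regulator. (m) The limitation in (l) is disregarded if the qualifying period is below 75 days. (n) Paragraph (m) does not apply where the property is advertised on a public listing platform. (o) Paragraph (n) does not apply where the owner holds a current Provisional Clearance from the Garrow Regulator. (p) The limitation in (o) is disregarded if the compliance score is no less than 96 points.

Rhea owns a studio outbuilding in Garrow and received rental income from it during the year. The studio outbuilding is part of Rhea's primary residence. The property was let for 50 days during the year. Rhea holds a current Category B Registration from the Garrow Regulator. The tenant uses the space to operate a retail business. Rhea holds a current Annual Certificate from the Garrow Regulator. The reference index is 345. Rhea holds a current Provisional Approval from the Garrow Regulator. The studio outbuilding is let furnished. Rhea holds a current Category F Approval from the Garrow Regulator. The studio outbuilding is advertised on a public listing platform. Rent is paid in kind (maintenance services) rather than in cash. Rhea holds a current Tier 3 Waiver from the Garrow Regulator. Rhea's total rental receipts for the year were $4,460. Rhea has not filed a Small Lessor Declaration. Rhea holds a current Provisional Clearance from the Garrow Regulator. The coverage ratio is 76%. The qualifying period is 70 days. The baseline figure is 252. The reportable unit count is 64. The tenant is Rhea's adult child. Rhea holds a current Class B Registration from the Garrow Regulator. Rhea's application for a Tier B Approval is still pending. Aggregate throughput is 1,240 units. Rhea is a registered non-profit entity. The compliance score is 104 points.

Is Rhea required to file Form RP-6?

Exception (a): a current Annual Certificate is held; the studio outbuilding is part of the primary residence — every condition holds. Turning to paragraph (f): (f) operates against (a): a current Class B Registration is held. Exception (a) does not apply.
All of (b)'s requirements are met (the number of days the property was let is 50 days, under the 55 days limit; the coverage ratio is 76%, below the 78% limit; total rental receipts for the year are $4,460, under the $5,040 limit). But applying paragraph (g): (g) operates against (b): aggregate throughput is 1,240 units, below the 1,300 units limit. (b) is therefore removed.
Exception (c) fails — the Tier B Approval is not current.
All of (d)'s requirements are met (the property is let furnished; a current Category F Approval is held; the tenant is an immediate family member). As to paragraphs (i)–(p): (i) would limit (d) — a current Provisional Approval is held — but (j) sets (i) aside: (j) operates against (i): the baseline figure is 252, below the 269 limit. (k) is engaged (a current Category B Registration is held), but yields to (l): (l) applies — a current Tier 3 Waiver is held. (m) operates (the qualifying period is 70 days, below the 75 days limit), but yields to (n): (n) operates against (m): the property is publicly advertised. (o) would limit (n) — a current Provisional Clearance is held — but (p) sets (o) aside: (p) is engaged — the compliance score is 104 points, meeting the 96 points threshold. (d) remains available.
Exception (e) fails — no Small Lessor Declaration is on file.

No — exception (d) applies; Rhea is not required to file Form RP-6.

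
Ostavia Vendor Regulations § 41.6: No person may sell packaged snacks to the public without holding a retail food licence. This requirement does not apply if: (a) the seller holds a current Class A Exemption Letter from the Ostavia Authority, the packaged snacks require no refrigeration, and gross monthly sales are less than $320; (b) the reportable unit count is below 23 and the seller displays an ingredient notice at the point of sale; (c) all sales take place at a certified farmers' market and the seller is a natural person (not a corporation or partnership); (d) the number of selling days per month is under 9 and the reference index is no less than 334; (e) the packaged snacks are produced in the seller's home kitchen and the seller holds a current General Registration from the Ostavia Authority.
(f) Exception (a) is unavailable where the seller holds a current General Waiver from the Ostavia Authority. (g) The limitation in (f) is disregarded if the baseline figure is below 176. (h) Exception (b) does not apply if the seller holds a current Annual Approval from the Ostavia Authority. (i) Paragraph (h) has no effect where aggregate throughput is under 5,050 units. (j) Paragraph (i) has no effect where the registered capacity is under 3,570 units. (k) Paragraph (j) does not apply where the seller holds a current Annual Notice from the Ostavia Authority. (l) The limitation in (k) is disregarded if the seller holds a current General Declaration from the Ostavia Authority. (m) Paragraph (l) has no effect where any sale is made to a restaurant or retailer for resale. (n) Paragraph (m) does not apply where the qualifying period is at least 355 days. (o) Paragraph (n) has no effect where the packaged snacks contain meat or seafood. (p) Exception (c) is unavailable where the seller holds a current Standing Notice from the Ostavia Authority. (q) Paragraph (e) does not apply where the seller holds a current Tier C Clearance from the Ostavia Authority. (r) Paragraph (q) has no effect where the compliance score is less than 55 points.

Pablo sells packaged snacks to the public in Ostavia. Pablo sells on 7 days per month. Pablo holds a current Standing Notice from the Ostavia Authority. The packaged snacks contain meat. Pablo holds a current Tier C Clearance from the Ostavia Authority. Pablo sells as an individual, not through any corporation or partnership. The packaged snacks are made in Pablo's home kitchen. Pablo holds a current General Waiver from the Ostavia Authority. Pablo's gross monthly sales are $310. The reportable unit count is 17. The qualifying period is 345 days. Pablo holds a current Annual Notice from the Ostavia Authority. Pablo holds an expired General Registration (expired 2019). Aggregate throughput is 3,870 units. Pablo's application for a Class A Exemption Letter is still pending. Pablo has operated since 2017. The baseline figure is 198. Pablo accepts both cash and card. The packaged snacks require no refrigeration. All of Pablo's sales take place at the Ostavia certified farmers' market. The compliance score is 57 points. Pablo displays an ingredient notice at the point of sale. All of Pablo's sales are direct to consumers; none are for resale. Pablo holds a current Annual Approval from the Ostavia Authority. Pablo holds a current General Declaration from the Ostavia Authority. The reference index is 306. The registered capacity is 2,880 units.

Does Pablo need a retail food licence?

Exception (a) fails — the Class A Exemption Letter is not current.
Exception (b): the reportable unit count is 17, below the 23 limit; an ingredient notice is displayed — every condition holds. But applying paragraphs (h)–(o): (h) is engaged — a current Annual Approval is held. (i) would limit (h) — aggregate throughput is 3,870 units, under the 5,050 units limit — but (j) sets (i) aside: (j) is triggered — the registered capacity is 2,880 units, under the 3,570 units limit. (k) operates (a current Annual Notice is held), but yields to (l): (l) operates against (k): a current General Declaration is held. (m) does not operate here (no sales are for resale), so (l) stands. Exception (b) does not apply.
Exception (c)'s conditions are all satisfied: all sales are at a certified farmers' market; the seller is a natural person. But applying paragraph (p): (p) operates against (c): a current Standing Notice is held. So (c) is unavailable.
Exception (d) does not apply: the reference index is 306, short of 334.
Exception (e) does not apply: the General Registration is not current.
None of the exceptions is available; § 41.6 applies in full.

Yes — Pablo must hold a retail food licence.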